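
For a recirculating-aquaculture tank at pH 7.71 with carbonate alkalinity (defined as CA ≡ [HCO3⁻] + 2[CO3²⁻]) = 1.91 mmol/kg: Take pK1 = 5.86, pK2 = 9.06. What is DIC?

DIC = 1.86 mmol/kg

CA = [HCO3⁻] + 2[CO3²⁻] = (α₁ + 2α₂)·DIC
At pH 7.71: [H⁺]/K1 = 10^-1.85 = 0.014125, K2/[H⁺] = 10^-1.35 = 0.044668
α₁ = 1/(1 + 0.014125 + 0.044668) = 1/1.0588 = 0.9445; α₂ = α₁·K2/[H⁺] = 0.04219
α₁ + 2α₂ = 1.0288
DIC = CA / (α₁ + 2α₂) = 1.91 / 1.0288 = 1.86 mmol/kg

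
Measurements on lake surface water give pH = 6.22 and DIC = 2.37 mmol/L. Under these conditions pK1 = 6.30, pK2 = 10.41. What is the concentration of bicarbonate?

α₁ = 1 / (1 + [H⁺]/K1 + K2/[H⁺]) = 1 / (1 + 10^+0.08 + 10^-4.19)
   = 1 / (1 + 1.2023 + 6.4565×10^-5) = 1/2.2023 = 0.4541
[HCO3⁻] = α₁ × DIC = 0.4541 × 2.37 = 1.08 mmol/L

[HCO3⁻] = 1.08 mmol/L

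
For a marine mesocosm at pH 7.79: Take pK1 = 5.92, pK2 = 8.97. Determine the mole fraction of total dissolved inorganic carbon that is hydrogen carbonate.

α₁ = 1 / (1 + [H⁺]/K1 + K2/[H⁺]) = 1 / (1 + 10^-1.87 + 10^-1.18)
   = 1 / (1 + 0.013490 + 0.066069) = 1/1.0796 = 0.9263

α₁ = 0.926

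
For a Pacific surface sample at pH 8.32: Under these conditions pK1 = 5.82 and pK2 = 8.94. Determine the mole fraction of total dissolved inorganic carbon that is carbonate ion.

α₂ = 1 / (1 + [H⁺]/K2 + [H⁺]²/(K1K2)) = 1 / (1 + 10^+0.62 + 10^-1.88)
   = 1 / (1 + 4.1687 + 0.013183) = 1/5.1819 = 0.1930

α₂ = 0.193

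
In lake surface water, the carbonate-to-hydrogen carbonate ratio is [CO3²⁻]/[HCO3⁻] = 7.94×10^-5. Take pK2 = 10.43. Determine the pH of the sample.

From K2 = [H⁺][CO3²⁻]/[HCO3⁻]:  pH = pK2 + log₁₀([CO3²⁻]/[HCO3⁻])
log₁₀(7.94×10^-5) = -4.100
pH = 10.43 + (-4.100) = 6.33

pH = 6.33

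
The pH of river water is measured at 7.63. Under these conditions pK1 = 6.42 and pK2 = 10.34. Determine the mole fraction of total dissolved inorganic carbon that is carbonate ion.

α₂ = 0.00183

α₂ = 1 / (1 + [H⁺]/K2 + [H⁺]²/(K1K2)) = 1 / (1 + 10^+2.71 + 10^+1.50)
   = 1 / (1 + 512.86 + 31.623) = 1/545.48 = 0.001833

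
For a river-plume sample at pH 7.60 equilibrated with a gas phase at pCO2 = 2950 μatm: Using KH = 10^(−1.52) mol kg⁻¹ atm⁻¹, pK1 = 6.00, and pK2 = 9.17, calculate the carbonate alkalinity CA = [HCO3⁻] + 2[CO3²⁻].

CA = 3.74 mmol/kg

[CO2*] = KH · pCO2 = 10^(−1.52) × 2950×10^-6 = 8.909×10^-5 mol/kg
α₀ = 1/(1 + K1/[H⁺] + K1K2/[H⁺]²) = 1/(1 + 10^+1.60 + 10^+0.03) = 0.02388
DIC = [CO2*]/α₀ = 8.909×10^-5 / 0.02388 = 3.731 mmol/kg
CA = (α₁ + 2α₂)·DIC = (0.9505 + 2×0.02558) × 3.731 = 3.74 mmol/kg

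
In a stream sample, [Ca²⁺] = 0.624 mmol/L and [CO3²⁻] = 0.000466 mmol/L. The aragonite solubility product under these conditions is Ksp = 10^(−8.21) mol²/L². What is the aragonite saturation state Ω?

Ksp = 10^(−8.21) = 6.166×10^-9
Ω = [Ca²⁺][CO3²⁻]/Ksp = (0.624×10^-3)(0.000466×10^-3) / 6.166×10^-9 = 0.0472

Ω = 0.0472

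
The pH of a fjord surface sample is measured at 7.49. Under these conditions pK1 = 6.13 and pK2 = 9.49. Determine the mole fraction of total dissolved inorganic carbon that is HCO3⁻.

α₁ = 0.949

α₁ = 1 / (1 + [H⁺]/K1 + K2/[H⁺]) = 1 / (1 + 10^-1.36 + 10^-2.00)
   = 1 / (1 + 0.043652 + 0.010000) = 1/1.0537 = 0.9491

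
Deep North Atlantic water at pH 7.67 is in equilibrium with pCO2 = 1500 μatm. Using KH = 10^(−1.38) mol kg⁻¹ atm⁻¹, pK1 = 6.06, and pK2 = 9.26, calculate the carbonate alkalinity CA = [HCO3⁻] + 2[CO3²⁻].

[CO2*] = KH · pCO2 = 10^(−1.38) × 1500×10^-6 = 6.253×10^-5 mol/kg
α₀ = 1/(1 + K1/[H⁺] + K1K2/[H⁺]²) = 1/(1 + 10^+1.61 + 10^+0.02) = 0.02337
DIC = [CO2*]/α₀ = 6.253×10^-5 / 0.02337 = 2.675 mmol/kg
CA = (α₁ + 2α₂)·DIC = (0.9522 + 2×0.02447) × 2.675 = 2.68 mmol/kg

CA = 2.68 mmol/kg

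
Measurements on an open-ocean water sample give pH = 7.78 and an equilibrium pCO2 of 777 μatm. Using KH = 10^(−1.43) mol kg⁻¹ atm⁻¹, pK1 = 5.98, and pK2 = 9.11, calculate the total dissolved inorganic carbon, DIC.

DIC = 1.94 mmol/kg

[CO2*] = KH · pCO2 = 10^(−1.43) × 777×10^-6 = 2.887×10^-5 mol/kg
α₀ = 1/(1 + K1/[H⁺] + K1K2/[H⁺]²) = 1/(1 + 10^+1.80 + 10^+0.47) = 0.01491
DIC = [CO2*]/α₀ = 2.887×10^-5 / 0.01491 = 1.94 mmol/kg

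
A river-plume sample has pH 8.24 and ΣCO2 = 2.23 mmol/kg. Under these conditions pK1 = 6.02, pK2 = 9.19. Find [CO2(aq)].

[CO2*] = 12.0 μmol/kg

α₀ = 1 / (1 + K1/[H⁺] + K1K2/[H⁺]²) = 1 / (1 + 10^+2.22 + 10^+1.27)
   = 1 / (1 + 165.96 + 18.621) = 1/185.58 = 0.005389
[CO2*] = α₀ × DIC = 0.005389 × 2.23 = 0.0120 mmol/kg = 12.0 μmol/kg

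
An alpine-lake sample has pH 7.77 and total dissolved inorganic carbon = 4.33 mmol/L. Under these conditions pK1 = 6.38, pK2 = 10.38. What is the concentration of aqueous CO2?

[CO2*] = 0.169 mmol/L

α₀ = 1 / (1 + K1/[H⁺] + K1K2/[H⁺]²) = 1 / (1 + 10^+1.39 + 10^-1.22)
   = 1 / (1 + 24.547 + 0.060256) = 1/25.607 = 0.03905
[CO2*] = α₀ × DIC = 0.03905 × 4.33 = 0.169 mmol/L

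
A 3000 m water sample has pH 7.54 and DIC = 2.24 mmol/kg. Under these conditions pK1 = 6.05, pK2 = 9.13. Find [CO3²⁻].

[CO3²⁻] = 0.0544 mmol/kg

α₂ = 1 / (1 + [H⁺]/K2 + [H⁺]²/(K1K2)) = 1 / (1 + 10^+1.59 + 10^+0.10)
   = 1 / (1 + 38.905 + 1.2589) = 1/41.163 = 0.02429
[CO3²⁻] = α₂ × DIC = 0.02429 × 2.24 = 0.0544 mmol/kg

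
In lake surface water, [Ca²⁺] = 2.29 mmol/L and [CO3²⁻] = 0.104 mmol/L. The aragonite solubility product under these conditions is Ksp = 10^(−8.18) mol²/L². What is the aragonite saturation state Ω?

Ω = 36.0

Ksp = 10^(−8.18) = 6.607×10^-9
Ω = [Ca²⁺][CO3²⁻]/Ksp = (2.29×10^-3)(0.104×10^-3) / 6.607×10^-9 = 36.0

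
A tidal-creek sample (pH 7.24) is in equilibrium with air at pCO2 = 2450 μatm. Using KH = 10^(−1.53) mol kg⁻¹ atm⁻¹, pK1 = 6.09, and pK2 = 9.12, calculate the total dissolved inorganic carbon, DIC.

[CO2*] = KH · pCO2 = 10^(−1.53) × 2450×10^-6 = 7.230×10^-5 mol/kg
α₀ = 1/(1 + K1/[H⁺] + K1K2/[H⁺]²) = 1/(1 + 10^+1.15 + 10^-0.73) = 0.06531
DIC = [CO2*]/α₀ = 7.230×10^-5 / 0.06531 = 1.11 mmol/kg

DIC = 1.11 mmol/kg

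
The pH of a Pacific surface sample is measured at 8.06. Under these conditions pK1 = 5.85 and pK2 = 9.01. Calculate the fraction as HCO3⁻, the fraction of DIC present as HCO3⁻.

α₁ = 0.894

α₁ = 1 / (1 + [H⁺]/K1 + K2/[H⁺]) = 1 / (1 + 10^-2.21 + 10^-0.95)
   = 1 / (1 + 0.0061660 + 0.11220) = 1/1.1184 = 0.8942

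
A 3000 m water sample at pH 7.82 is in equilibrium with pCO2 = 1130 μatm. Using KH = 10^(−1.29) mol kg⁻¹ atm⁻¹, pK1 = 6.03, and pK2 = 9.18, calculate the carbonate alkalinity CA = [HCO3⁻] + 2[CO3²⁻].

CA = 3.89 mmol/kg

[CO2*] = KH · pCO2 = 10^(−1.29) × 1130×10^-6 = 5.795×10^-5 mol/kg
α₀ = 1/(1 + K1/[H⁺] + K1K2/[H⁺]²) = 1/(1 + 10^+1.79 + 10^+0.43) = 0.01530
DIC = [CO2*]/α₀ = 5.795×10^-5 / 0.01530 = 3.787 mmol/kg
CA = (α₁ + 2α₂)·DIC = (0.9435 + 2×0.04119) × 3.787 = 3.89 mmol/kg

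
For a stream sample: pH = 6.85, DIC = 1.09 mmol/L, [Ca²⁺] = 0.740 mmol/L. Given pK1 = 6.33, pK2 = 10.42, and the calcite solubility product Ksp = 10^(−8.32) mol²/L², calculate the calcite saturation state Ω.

Ω = 0.0348

α₂ = 1 / (1 + [H⁺]/K2 + [H⁺]²/(K1K2)) = 1 / (1 + 10^+3.57 + 10^+3.05)
   = 1 / (1 + 3715.4 + 1122.0) = 1/4838.4 = 0.0002067
[CO3²⁻] = α₂ × DIC = 0.0002067 × 1.09 = 0.0002253 mmol/L = 0.2253 μmol/L
Ksp = 10^(−8.32) = 4.786×10^-9
Ω = [Ca²⁺][CO3²⁻]/Ksp = (0.740×10^-3)(2.253×10^-7) / 4.786×10^-9 = 0.0348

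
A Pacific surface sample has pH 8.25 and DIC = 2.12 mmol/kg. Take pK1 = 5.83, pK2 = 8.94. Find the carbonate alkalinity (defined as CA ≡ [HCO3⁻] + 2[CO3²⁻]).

CA = 2.47 mmol/kg

CA = [HCO3⁻] + 2[CO3²⁻] = (α₁ + 2α₂)·DIC
At pH 8.25: [H⁺]/K1 = 10^-2.42 = 0.0038019, K2/[H⁺] = 10^-0.69 = 0.20417
α₁ = 1/(1 + 0.0038019 + 0.20417) = 1/1.2080 = 0.8278; α₂ = α₁·K2/[H⁺] = 0.1690
α₁ + 2α₂ = 1.1659
CA = 1.1659 × 2.12 = 2.47 mmol/kg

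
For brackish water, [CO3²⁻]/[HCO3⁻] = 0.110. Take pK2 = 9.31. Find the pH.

pH = 8.35

From K2 = [H⁺][CO3²⁻]/[HCO3⁻]:  pH = pK2 + log₁₀([CO3²⁻]/[HCO3⁻])
log₁₀(0.110) = -0.959
pH = 9.31 + (-0.959) = 8.35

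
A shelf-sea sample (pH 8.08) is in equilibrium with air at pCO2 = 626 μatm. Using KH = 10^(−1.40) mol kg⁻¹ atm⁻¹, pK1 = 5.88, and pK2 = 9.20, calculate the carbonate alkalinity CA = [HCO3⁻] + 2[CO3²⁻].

CA = 4.55 mmol/kg

[CO2*] = KH · pCO2 = 10^(−1.40) × 626×10^-6 = 2.492×10^-5 mol/kg
α₀ = 1/(1 + K1/[H⁺] + K1K2/[H⁺]²) = 1/(1 + 10^+2.20 + 10^+1.08) = 0.005830
DIC = [CO2*]/α₀ = 2.492×10^-5 / 0.005830 = 4.274 mmol/kg
CA = (α₁ + 2α₂)·DIC = (0.9241 + 2×0.07010) × 4.274 = 4.55 mmol/kg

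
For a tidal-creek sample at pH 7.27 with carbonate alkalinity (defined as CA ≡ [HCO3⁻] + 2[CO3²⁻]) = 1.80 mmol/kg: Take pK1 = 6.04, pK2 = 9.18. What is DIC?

DIC = 1.88 mmol/kg

CA = [HCO3⁻] + 2[CO3²⁻] = (α₁ + 2α₂)·DIC
At pH 7.27: [H⁺]/K1 = 10^-1.23 = 0.058884, K2/[H⁺] = 10^-1.91 = 0.012303
α₁ = 1/(1 + 0.058884 + 0.012303) = 1/1.0712 = 0.9335; α₂ = α₁·K2/[H⁺] = 0.01149
α₁ + 2α₂ = 0.9565
DIC = CA / (α₁ + 2α₂) = 1.80 / 0.9565 = 1.88 mmol/kg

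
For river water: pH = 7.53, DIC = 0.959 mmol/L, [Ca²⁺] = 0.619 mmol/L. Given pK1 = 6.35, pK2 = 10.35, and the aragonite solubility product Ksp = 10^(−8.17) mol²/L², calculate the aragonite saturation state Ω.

α₂ = 1 / (1 + [H⁺]/K2 + [H⁺]²/(K1K2)) = 1 / (1 + 10^+2.82 + 10^+1.64)
   = 1 / (1 + 660.69 + 43.652) = 1/705.35 = 0.001418
[CO3²⁻] = α₂ × DIC = 0.001418 × 0.959 = 0.001360 mmol/L = 1.360 μmol/L
Ksp = 10^(−8.17) = 6.761×10^-9
Ω = [Ca²⁺][CO3²⁻]/Ksp = (0.619×10^-3)(1.360×10^-6) / 6.761×10^-9 = 0.124

Ω = 0.124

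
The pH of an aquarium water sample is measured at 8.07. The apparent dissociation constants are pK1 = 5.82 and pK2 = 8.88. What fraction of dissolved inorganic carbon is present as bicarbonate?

α₁ = 1 / (1 + [H⁺]/K1 + K2/[H⁺]) = 1 / (1 + 10^-2.25 + 10^-0.81)
   = 1 / (1 + 0.0056234 + 0.15488) = 1/1.1605 = 0.8617

α₁ = 0.862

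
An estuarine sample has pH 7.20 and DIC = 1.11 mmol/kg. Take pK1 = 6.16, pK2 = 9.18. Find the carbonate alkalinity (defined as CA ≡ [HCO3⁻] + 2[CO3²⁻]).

CA = [HCO3⁻] + 2[CO3²⁻] = (α₁ + 2α₂)·DIC
At pH 7.20: [H⁺]/K1 = 10^-1.04 = 0.091201, K2/[H⁺] = 10^-1.98 = 0.010471
α₁ = 1/(1 + 0.091201 + 0.010471) = 1/1.1017 = 0.9077; α₂ = α₁·K2/[H⁺] = 0.009505
α₁ + 2α₂ = 0.9267
CA = 0.9267 × 1.11 = 1.03 mmol/kg

CA = 1.03 mmol/kg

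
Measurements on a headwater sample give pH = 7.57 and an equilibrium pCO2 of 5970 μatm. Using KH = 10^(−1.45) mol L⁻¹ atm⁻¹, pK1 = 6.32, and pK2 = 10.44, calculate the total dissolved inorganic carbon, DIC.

[CO2*] = KH · pCO2 = 10^(−1.45) × 5970×10^-6 = 2.118×10^-4 mol/L
α₀ = 1/(1 + K1/[H⁺] + K1K2/[H⁺]²) = 1/(1 + 10^+1.25 + 10^-1.62) = 0.05317
DIC = [CO2*]/α₀ = 2.118×10^-4 / 0.05317 = 3.98 mmol/L

DIC = 3.98 mmol/L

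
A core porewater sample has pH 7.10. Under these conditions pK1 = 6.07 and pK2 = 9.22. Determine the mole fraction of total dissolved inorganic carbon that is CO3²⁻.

α₂ = 1 / (1 + [H⁺]/K2 + [H⁺]²/(K1K2)) = 1 / (1 + 10^+2.12 + 10^+1.09)
   = 1 / (1 + 131.83 + 12.303) = 1/145.13 = 0.006890

α₂ = 0.00689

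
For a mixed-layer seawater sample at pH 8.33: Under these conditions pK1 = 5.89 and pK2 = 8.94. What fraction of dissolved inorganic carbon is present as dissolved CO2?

α₀ = 0.00291

α₀ = 1 / (1 + K1/[H⁺] + K1K2/[H⁺]²) = 1 / (1 + 10^+2.44 + 10^+1.83)
   = 1 / (1 + 275.42 + 67.608) = 1/344.03 = 0.002907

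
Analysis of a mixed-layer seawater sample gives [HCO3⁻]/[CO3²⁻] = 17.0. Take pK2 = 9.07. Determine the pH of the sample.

From K2 = [H⁺][CO3²⁻]/[HCO3⁻]:  pH = pK2 − log₁₀([HCO3⁻]/[CO3²⁻])
log₁₀(17.0) = +1.230
pH = 9.07 − (+1.230) = 7.84

pH = 7.84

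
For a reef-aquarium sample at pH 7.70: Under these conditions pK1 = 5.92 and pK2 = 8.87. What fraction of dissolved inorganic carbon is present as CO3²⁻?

α₂ = 0.0624

α₂ = 1 / (1 + [H⁺]/K2 + [H⁺]²/(K1K2)) = 1 / (1 + 10^+1.17 + 10^-0.61)
   = 1 / (1 + 14.791 + 0.24547) = 1/16.037 = 0.06236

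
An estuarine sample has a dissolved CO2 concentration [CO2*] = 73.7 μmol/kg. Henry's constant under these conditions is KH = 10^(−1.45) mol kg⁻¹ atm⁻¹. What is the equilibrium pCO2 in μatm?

pCO2 = 2080 μatm

KH = 10^(−1.45) = 3.548×10^-2 mol kg⁻¹ atm⁻¹
pCO2 = [CO2*]/KH = 73.7×10^-6 / 3.548×10^-2 = 2.08×10^-3 atm = 2080 μatm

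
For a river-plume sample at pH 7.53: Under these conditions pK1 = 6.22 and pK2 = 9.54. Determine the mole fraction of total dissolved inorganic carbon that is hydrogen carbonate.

α₁ = 1 / (1 + [H⁺]/K1 + K2/[H⁺]) = 1 / (1 + 10^-1.31 + 10^-2.01)
   = 1 / (1 + 0.048978 + 0.0097724) = 1/1.0588 = 0.9445

α₁ = 0.945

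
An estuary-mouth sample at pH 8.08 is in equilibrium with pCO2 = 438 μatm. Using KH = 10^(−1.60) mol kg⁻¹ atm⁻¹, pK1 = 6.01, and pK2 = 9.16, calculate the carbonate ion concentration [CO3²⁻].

[CO2*] = KH · pCO2 = 10^(−1.60) × 438×10^-6 = 1.100×10^-5 mol/kg
α₀ = 1/(1 + K1/[H⁺] + K1K2/[H⁺]²) = 1/(1 + 10^+2.07 + 10^+0.99) = 0.007797
DIC = [CO2*]/α₀ = 1.100×10^-5 / 0.007797 = 1.411 mmol/kg
[CO3²⁻] = α₂·DIC; α₂ = 0.07619, so [CO3²⁻] = 0.07619 × 1.411 = 0.108 mmol/kg

[CO3²⁻] = 0.108 mmol/kg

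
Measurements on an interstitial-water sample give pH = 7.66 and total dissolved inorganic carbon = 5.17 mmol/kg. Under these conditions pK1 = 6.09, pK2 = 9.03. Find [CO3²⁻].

[CO3²⁻] = 0.206 mmol/kg

α₂ = 1 / (1 + [H⁺]/K2 + [H⁺]²/(K1K2)) = 1 / (1 + 10^+1.37 + 10^-0.20)
   = 1 / (1 + 23.442 + 0.63096) = 1/25.073 = 0.03988
[CO3²⁻] = α₂ × DIC = 0.03988 × 5.17 = 0.206 mmol/kg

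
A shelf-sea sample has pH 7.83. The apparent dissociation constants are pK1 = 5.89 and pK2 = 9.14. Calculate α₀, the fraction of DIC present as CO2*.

α₀ = 1 / (1 + K1/[H⁺] + K1K2/[H⁺]²) = 1 / (1 + 10^+1.94 + 10^+0.63)
   = 1 / (1 + 87.096 + 4.2658) = 1/92.362 = 0.01083

α₀ = 0.0108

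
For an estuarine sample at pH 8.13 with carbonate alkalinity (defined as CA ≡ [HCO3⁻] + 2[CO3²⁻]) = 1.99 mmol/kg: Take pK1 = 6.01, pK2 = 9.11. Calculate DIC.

CA = [HCO3⁻] + 2[CO3²⁻] = (α₁ + 2α₂)·DIC
At pH 8.13: [H⁺]/K1 = 10^-2.12 = 0.0075858, K2/[H⁺] = 10^-0.98 = 0.10471
α₁ = 1/(1 + 0.0075858 + 0.10471) = 1/1.1123 = 0.8990; α₂ = α₁·K2/[H⁺] = 0.09414
α₁ + 2α₂ = 1.0873
DIC = CA / (α₁ + 2α₂) = 1.99 / 1.0873 = 1.83 mmol/kg

DIC = 1.83 mmol/kg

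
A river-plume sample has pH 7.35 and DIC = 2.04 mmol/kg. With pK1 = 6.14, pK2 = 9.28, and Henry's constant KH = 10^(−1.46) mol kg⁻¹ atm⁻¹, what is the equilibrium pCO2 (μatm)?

pCO2 = 3380 μatm

α₀ = 1 / (1 + K1/[H⁺] + K1K2/[H⁺]²) = 1 / (1 + 10^+1.21 + 10^-0.72)
   = 1 / (1 + 16.218 + 0.19055) = 1/17.409 = 0.05744
[CO2*] = α₀ × DIC = 0.05744 × 2.04 = 0.1172 mmol/kg
pCO2 = [CO2*]/KH = 1.172×10^-4 / 3.467×10^-2 = 3380 μatm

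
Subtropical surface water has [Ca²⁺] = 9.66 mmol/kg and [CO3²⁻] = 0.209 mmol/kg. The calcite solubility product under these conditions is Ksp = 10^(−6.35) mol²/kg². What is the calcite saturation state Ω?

Ksp = 10^(−6.35) = 4.467×10^-7
Ω = [Ca²⁺][CO3²⁻]/Ksp = (9.66×10^-3)(0.209×10^-3) / 4.467×10^-7 = 4.52

Ω = 4.52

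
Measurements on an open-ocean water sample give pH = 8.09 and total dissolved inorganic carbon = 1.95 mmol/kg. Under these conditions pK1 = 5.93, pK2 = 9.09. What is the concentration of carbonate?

[CO3²⁻] = 0.176 mmol/kg

α₂ = 1 / (1 + [H⁺]/K2 + [H⁺]²/(K1K2)) = 1 / (1 + 10^+1.00 + 10^-1.16)
   = 1 / (1 + 10.000 + 0.069183) = 1/11.069 = 0.09034
[CO3²⁻] = α₂ × DIC = 0.09034 × 1.95 = 0.176 mmol/kg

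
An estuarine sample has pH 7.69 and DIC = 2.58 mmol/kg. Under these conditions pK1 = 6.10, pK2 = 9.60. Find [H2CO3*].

[CO2*] = 0.0639 mmol/kg

α₀ = 1 / (1 + K1/[H⁺] + K1K2/[H⁺]²) = 1 / (1 + 10^+1.59 + 10^-0.32)
   = 1 / (1 + 38.905 + 0.47863) = 1/40.383 = 0.02476
[CO2*] = α₀ × DIC = 0.02476 × 2.58 = 0.0639 mmol/kg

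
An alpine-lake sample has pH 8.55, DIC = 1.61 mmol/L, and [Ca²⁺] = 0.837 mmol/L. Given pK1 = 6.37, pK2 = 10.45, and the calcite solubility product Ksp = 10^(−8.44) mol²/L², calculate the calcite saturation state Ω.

Ω = 4.58

α₂ = 1 / (1 + [H⁺]/K2 + [H⁺]²/(K1K2)) = 1 / (1 + 10^+1.90 + 10^-0.28)
   = 1 / (1 + 79.433 + 0.52481) = 1/80.958 = 0.01235
[CO3²⁻] = α₂ × DIC = 0.01235 × 1.61 = 0.01989 mmol/L = 19.89 μmol/L
Ksp = 10^(−8.44) = 3.631×10^-9
Ω = [Ca²⁺][CO3²⁻]/Ksp = (0.837×10^-3)(1.989×10^-5) / 3.631×10^-9 = 4.58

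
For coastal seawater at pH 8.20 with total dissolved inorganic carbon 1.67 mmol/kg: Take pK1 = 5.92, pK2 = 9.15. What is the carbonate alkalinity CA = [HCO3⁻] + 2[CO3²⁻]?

CA = 1.83 mmol/kg

CA = [HCO3⁻] + 2[CO3²⁻] = (α₁ + 2α₂)·DIC
At pH 8.20: [H⁺]/K1 = 10^-2.28 = 0.0052481, K2/[H⁺] = 10^-0.95 = 0.11220
α₁ = 1/(1 + 0.0052481 + 0.11220) = 1/1.1174 = 0.8949; α₂ = α₁·K2/[H⁺] = 0.1004
α₁ + 2α₂ = 1.0957
CA = 1.0957 × 1.67 = 1.83 mmol/kg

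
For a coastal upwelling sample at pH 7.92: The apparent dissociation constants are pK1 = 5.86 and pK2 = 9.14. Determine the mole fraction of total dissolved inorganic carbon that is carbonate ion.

α₂ = 1 / (1 + [H⁺]/K2 + [H⁺]²/(K1K2)) = 1 / (1 + 10^+1.22 + 10^-0.84)
   = 1 / (1 + 16.596 + 0.14454) = 1/17.740 = 0.05637

α₂ = 0.0564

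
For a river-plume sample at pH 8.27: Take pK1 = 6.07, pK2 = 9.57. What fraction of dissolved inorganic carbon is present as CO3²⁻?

α₂ = 1 / (1 + [H⁺]/K2 + [H⁺]²/(K1K2)) = 1 / (1 + 10^+1.30 + 10^-0.90)
   = 1 / (1 + 19.953 + 0.12589) = 1/21.079 = 0.04744

α₂ = 0.0474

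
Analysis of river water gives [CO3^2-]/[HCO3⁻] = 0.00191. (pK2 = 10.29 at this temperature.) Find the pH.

From K2 = [H⁺][CO3^2-]/[HCO3⁻]:  pH = pK2 + log₁₀([CO3^2-]/[HCO3⁻])
log₁₀(0.00191) = -2.719
pH = 10.29 + (-2.719) = 7.57

pH = 7.57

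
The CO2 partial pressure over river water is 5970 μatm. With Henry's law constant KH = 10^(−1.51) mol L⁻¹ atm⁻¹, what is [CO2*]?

KH = 10^(−1.51) = 3.090×10^-2 mol L⁻¹ atm⁻¹
[CO2*] = KH · pCO2 = 3.090×10^-2 × 5970×10^-6 atm = 1.84×10^-4 mol/L

[CO2*] = 184 μmol/L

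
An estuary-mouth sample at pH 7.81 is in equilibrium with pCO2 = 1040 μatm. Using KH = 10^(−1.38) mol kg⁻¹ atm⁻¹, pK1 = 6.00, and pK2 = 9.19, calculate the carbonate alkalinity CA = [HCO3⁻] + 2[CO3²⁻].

[CO2*] = KH · pCO2 = 10^(−1.38) × 1040×10^-6 = 4.335×10^-5 mol/kg
α₀ = 1/(1 + K1/[H⁺] + K1K2/[H⁺]²) = 1/(1 + 10^+1.81 + 10^+0.43) = 0.01465
DIC = [CO2*]/α₀ = 4.335×10^-5 / 0.01465 = 2.959 mmol/kg
CA = (α₁ + 2α₂)·DIC = (0.9459 + 2×0.03943) × 2.959 = 3.03 mmol/kg

CA = 3.03 mmol/kg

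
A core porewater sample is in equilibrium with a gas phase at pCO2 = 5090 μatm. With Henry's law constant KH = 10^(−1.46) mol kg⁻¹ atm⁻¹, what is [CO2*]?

KH = 10^(−1.46) = 3.467×10^-2 mol kg⁻¹ atm⁻¹
[CO2*] = KH · pCO2 = 3.467×10^-2 × 5090×10^-6 atm = 1.76×10^-4 mol/kg

[CO2*] = 176 μmol/kg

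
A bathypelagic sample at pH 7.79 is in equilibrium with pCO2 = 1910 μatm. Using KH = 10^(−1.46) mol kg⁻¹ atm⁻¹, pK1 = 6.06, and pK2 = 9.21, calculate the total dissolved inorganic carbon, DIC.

DIC = 3.76 mmol/kg

[CO2*] = KH · pCO2 = 10^(−1.46) × 1910×10^-6 = 6.623×10^-5 mol/kg
α₀ = 1/(1 + K1/[H⁺] + K1K2/[H⁺]²) = 1/(1 + 10^+1.73 + 10^+0.31) = 0.01762
DIC = [CO2*]/α₀ = 6.623×10^-5 / 0.01762 = 3.76 mmol/kg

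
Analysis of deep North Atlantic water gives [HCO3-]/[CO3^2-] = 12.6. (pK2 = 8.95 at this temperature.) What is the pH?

From K2 = [H⁺][CO3^2-]/[HCO3-]:  pH = pK2 − log₁₀([HCO3-]/[CO3^2-])
log₁₀(12.6) = +1.100
pH = 8.95 − (+1.100) = 7.85

pH = 7.85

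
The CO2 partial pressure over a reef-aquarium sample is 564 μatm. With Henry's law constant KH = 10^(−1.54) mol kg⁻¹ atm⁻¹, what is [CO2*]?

KH = 10^(−1.54) = 2.884×10^-2 mol kg⁻¹ atm⁻¹
[CO2*] = KH · pCO2 = 2.884×10^-2 × 564×10^-6 atm = 1.63×10^-5 mol/kg

[CO2*] = 16.3 μmol/kg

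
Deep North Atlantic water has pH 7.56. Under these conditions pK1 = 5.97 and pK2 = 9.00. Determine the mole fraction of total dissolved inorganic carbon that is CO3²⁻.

α₂ = 1 / (1 + [H⁺]/K2 + [H⁺]²/(K1K2)) = 1 / (1 + 10^+1.44 + 10^-0.15)
   = 1 / (1 + 27.542 + 0.70795) = 1/29.250 = 0.03419

α₂ = 0.0342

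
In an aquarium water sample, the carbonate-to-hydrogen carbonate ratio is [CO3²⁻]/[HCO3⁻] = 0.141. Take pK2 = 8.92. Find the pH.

pH = 8.07

From K2 = [H⁺][CO3²⁻]/[HCO3⁻]:  pH = pK2 + log₁₀([CO3²⁻]/[HCO3⁻])
log₁₀(0.141) = -0.851
pH = 8.92 + (-0.851) = 8.07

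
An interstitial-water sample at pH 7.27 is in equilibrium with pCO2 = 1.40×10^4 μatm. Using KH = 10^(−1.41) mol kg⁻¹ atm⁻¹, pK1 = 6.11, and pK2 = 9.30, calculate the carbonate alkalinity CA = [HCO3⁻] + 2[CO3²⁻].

[CO2*] = KH · pCO2 = 10^(−1.41) × 1.40×10^4×10^-6 = 5.447×10^-4 mol/kg
α₀ = 1/(1 + K1/[H⁺] + K1K2/[H⁺]²) = 1/(1 + 10^+1.16 + 10^-0.87) = 0.06415
DIC = [CO2*]/α₀ = 5.447×10^-4 / 0.06415 = 8.491 mmol/kg
CA = (α₁ + 2α₂)·DIC = (0.9272 + 2×0.008653) × 8.491 = 8.02 mmol/kg

CA = 8.02 mmol/kg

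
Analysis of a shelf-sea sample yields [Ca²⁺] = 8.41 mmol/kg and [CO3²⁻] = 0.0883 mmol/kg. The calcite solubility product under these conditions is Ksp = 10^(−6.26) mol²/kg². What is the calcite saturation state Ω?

Ksp = 10^(−6.26) = 5.495×10^-7
Ω = [Ca²⁺][CO3²⁻]/Ksp = (8.41×10^-3)(0.0883×10^-3) / 5.495×10^-7 = 1.35

Ω = 1.35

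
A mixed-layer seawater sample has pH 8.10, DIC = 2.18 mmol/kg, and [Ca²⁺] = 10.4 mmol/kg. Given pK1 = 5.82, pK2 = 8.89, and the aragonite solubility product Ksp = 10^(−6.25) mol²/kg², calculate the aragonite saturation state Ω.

Ω = 5.60

α₂ = 1 / (1 + [H⁺]/K2 + [H⁺]²/(K1K2)) = 1 / (1 + 10^+0.79 + 10^-1.49)
   = 1 / (1 + 6.1660 + 0.032359) = 1/7.1983 = 0.1389
[CO3²⁻] = α₂ × DIC = 0.1389 × 2.18 = 0.3028 mmol/kg
Ksp = 10^(−6.25) = 5.623×10^-7
Ω = [Ca²⁺][CO3²⁻]/Ksp = (10.4×10^-3)(3.028×10^-4) / 5.623×10^-7 = 5.60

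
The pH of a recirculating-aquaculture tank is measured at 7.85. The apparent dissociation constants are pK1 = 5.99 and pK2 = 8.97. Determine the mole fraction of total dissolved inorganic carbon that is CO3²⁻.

α₂ = 0.0696

α₂ = 1 / (1 + [H⁺]/K2 + [H⁺]²/(K1K2)) = 1 / (1 + 10^+1.12 + 10^-0.74)
   = 1 / (1 + 13.183 + 0.18197) = 1/14.365 = 0.06962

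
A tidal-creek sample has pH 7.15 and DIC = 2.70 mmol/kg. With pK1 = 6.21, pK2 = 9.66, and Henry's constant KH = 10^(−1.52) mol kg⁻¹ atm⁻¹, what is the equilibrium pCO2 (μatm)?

pCO2 = 9180 μatm

α₀ = 1 / (1 + K1/[H⁺] + K1K2/[H⁺]²) = 1 / (1 + 10^+0.94 + 10^-1.57)
   = 1 / (1 + 8.7096 + 0.026915) = 1/9.7366 = 0.1027
[CO2*] = α₀ × DIC = 0.1027 × 2.70 = 0.2773 mmol/kg
pCO2 = [CO2*]/KH = 2.773×10^-4 / 3.020×10^-2 = 9180 μatm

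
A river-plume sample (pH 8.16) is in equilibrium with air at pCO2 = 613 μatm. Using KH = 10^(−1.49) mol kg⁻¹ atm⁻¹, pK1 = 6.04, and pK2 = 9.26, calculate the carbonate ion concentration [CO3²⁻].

[CO2*] = KH · pCO2 = 10^(−1.49) × 613×10^-6 = 1.984×10^-5 mol/kg
α₀ = 1/(1 + K1/[H⁺] + K1K2/[H⁺]²) = 1/(1 + 10^+2.12 + 10^+1.02) = 0.006979
DIC = [CO2*]/α₀ = 1.984×10^-5 / 0.006979 = 2.842 mmol/kg
[CO3²⁻] = α₂·DIC; α₂ = 0.07307, so [CO3²⁻] = 0.07307 × 2.842 = 0.208 mmol/kg

[CO3²⁻] = 0.208 mmol/kg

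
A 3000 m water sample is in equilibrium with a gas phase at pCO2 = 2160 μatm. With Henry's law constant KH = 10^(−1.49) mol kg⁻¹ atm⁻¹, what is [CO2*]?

KH = 10^(−1.49) = 3.236×10^-2 mol kg⁻¹ atm⁻¹
[CO2*] = KH · pCO2 = 3.236×10^-2 × 2160×10^-6 atm = 6.99×10^-5 mol/kg

[CO2*] = 69.9 μmol/kg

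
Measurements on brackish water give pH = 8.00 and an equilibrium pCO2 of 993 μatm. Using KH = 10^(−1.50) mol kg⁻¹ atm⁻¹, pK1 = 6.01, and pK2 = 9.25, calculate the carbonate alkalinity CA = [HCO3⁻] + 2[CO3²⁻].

CA = 3.41 mmol/kg

[CO2*] = KH · pCO2 = 10^(−1.50) × 993×10^-6 = 3.140×10^-5 mol/kg
α₀ = 1/(1 + K1/[H⁺] + K1K2/[H⁺]²) = 1/(1 + 10^+1.99 + 10^+0.74) = 0.009595
DIC = [CO2*]/α₀ = 3.140×10^-5 / 0.009595 = 3.273 mmol/kg
CA = (α₁ + 2α₂)·DIC = (0.9377 + 2×0.05273) × 3.273 = 3.41 mmol/kg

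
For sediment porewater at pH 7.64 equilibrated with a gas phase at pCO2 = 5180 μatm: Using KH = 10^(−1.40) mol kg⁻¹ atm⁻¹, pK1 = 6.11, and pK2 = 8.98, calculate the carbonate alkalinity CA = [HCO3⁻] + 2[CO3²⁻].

[CO2*] = KH · pCO2 = 10^(−1.40) × 5180×10^-6 = 2.062×10^-4 mol/kg
α₀ = 1/(1 + K1/[H⁺] + K1K2/[H⁺]²) = 1/(1 + 10^+1.53 + 10^+0.19) = 0.02745
DIC = [CO2*]/α₀ = 2.062×10^-4 / 0.02745 = 7.513 mmol/kg
CA = (α₁ + 2α₂)·DIC = (0.9300 + 2×0.04251) × 7.513 = 7.63 mmol/kg

CA = 7.63 mmol/kg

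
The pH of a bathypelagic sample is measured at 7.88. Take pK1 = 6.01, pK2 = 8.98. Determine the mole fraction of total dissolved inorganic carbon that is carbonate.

α₂ = 1 / (1 + [H⁺]/K2 + [H⁺]²/(K1K2)) = 1 / (1 + 10^+1.10 + 10^-0.77)
   = 1 / (1 + 12.589 + 0.16982) = 1/13.759 = 0.07268

α₂ = 0.0727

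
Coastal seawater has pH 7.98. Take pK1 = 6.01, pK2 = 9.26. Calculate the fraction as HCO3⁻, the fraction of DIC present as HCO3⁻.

α₁ = 0.941

α₁ = 1 / (1 + [H⁺]/K1 + K2/[H⁺]) = 1 / (1 + 10^-1.97 + 10^-1.28)
   = 1 / (1 + 0.010715 + 0.052481) = 1/1.0632 = 0.9406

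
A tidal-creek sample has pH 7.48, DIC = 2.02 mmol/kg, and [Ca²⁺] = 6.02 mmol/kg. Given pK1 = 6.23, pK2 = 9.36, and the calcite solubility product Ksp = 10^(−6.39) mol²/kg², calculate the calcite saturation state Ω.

α₂ = 1 / (1 + [H⁺]/K2 + [H⁺]²/(K1K2)) = 1 / (1 + 10^+1.88 + 10^+0.63)
   = 1 / (1 + 75.858 + 4.2658) = 1/81.124 = 0.01233
[CO3²⁻] = α₂ × DIC = 0.01233 × 2.02 = 0.02490 mmol/kg
Ksp = 10^(−6.39) = 4.074×10^-7
Ω = [Ca²⁺][CO3²⁻]/Ksp = (6.02×10^-3)(2.490×10^-5) / 4.074×10^-7 = 0.368

Ω = 0.368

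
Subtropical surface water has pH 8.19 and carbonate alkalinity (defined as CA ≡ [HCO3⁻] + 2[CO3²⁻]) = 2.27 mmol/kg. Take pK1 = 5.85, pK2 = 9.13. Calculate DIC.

DIC = 2.07 mmol/kg

CA = [HCO3⁻] + 2[CO3²⁻] = (α₁ + 2α₂)·DIC
At pH 8.19: [H⁺]/K1 = 10^-2.34 = 0.0045709, K2/[H⁺] = 10^-0.94 = 0.11482
α₁ = 1/(1 + 0.0045709 + 0.11482) = 1/1.1194 = 0.8933; α₂ = α₁·K2/[H⁺] = 0.1026
α₁ + 2α₂ = 1.0985
DIC = CA / (α₁ + 2α₂) = 2.27 / 1.0985 = 2.07 mmol/kg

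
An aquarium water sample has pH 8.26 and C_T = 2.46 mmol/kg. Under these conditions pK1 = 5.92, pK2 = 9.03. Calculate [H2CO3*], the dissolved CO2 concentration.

α₀ = 1 / (1 + K1/[H⁺] + K1K2/[H⁺]²) = 1 / (1 + 10^+2.34 + 10^+1.57)
   = 1 / (1 + 218.78 + 37.154) = 1/256.93 = 0.003892
[CO2*] = α₀ × DIC = 0.003892 × 2.46 = 0.00957 mmol/kg = 9.57 μmol/kg

[CO2*] = 9.57 μmol/kg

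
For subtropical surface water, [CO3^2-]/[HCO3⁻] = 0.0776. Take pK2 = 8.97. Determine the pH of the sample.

pH = 7.86

From K2 = [H⁺][CO3^2-]/[HCO3⁻]:  pH = pK2 + log₁₀([CO3^2-]/[HCO3⁻])
log₁₀(0.0776) = -1.110
pH = 8.97 + (-1.110) = 7.86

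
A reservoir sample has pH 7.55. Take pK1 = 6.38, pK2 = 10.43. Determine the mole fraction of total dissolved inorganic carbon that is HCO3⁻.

α₁ = 0.936

α₁ = 1 / (1 + [H⁺]/K1 + K2/[H⁺]) = 1 / (1 + 10^-1.17 + 10^-2.88)
   = 1 / (1 + 0.067608 + 0.0013183) = 1/1.0689 = 0.9355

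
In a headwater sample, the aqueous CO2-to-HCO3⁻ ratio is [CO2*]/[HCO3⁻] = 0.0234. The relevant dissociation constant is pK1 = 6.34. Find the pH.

pH = 7.97

From K1 = [H⁺][HCO3⁻]/[CO2*]:  pH = pK1 − log₁₀([CO2*]/[HCO3⁻])
log₁₀(0.0234) = -1.631
pH = 6.34 − (-1.631) = 7.97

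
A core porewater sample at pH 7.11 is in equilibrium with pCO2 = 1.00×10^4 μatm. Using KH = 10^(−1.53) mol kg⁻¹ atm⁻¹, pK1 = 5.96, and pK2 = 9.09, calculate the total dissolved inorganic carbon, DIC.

DIC = 4.51 mmol/kg

[CO2*] = KH · pCO2 = 10^(−1.53) × 1.00×10^4×10^-6 = 2.951×10^-4 mol/kg
α₀ = 1/(1 + K1/[H⁺] + K1K2/[H⁺]²) = 1/(1 + 10^+1.15 + 10^-0.83) = 0.06547
DIC = [CO2*]/α₀ = 2.951×10^-4 / 0.06547 = 4.51 mmol/kg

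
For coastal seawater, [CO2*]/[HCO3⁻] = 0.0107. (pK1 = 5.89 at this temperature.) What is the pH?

From K1 = [H⁺][HCO3⁻]/[CO2*]:  pH = pK1 − log₁₀([CO2*]/[HCO3⁻])
log₁₀(0.0107) = -1.971
pH = 5.89 − (-1.971) = 7.86

pH = 7.86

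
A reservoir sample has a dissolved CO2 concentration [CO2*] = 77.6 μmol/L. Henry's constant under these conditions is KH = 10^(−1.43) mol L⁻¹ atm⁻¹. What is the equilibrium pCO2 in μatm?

KH = 10^(−1.43) = 3.715×10^-2 mol L⁻¹ atm⁻¹
pCO2 = [CO2*]/KH = 77.6×10^-6 / 3.715×10^-2 = 2.09×10^-3 atm = 2090 μatm

pCO2 = 2090 μatm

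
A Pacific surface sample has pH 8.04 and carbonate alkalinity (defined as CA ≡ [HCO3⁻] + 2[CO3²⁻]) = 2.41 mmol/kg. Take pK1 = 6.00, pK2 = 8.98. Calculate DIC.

DIC = 2.20 mmol/kg

CA = [HCO3⁻] + 2[CO3²⁻] = (α₁ + 2α₂)·DIC
At pH 8.04: [H⁺]/K1 = 10^-2.04 = 0.0091201, K2/[H⁺] = 10^-0.94 = 0.11482
α₁ = 1/(1 + 0.0091201 + 0.11482) = 1/1.1239 = 0.8897; α₂ = α₁·K2/[H⁺] = 0.1022
α₁ + 2α₂ = 1.0940
DIC = CA / (α₁ + 2α₂) = 2.41 / 1.0940 = 2.20 mmol/kg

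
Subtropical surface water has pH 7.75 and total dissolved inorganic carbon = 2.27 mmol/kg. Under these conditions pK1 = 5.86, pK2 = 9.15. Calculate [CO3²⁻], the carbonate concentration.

α₂ = 1 / (1 + [H⁺]/K2 + [H⁺]²/(K1K2)) = 1 / (1 + 10^+1.40 + 10^-0.49)
   = 1 / (1 + 25.119 + 0.32359) = 1/26.442 = 0.03782
[CO3²⁻] = α₂ × DIC = 0.03782 × 2.27 = 0.0858 mmol/kg

[CO3²⁻] = 0.0858 mmol/kg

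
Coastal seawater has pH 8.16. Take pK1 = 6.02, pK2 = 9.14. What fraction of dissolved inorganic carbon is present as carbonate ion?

α₂ = 0.0942

α₂ = 1 / (1 + [H⁺]/K2 + [H⁺]²/(K1K2)) = 1 / (1 + 10^+0.98 + 10^-1.16)
   = 1 / (1 + 9.5499 + 0.069183) = 1/10.619 = 0.09417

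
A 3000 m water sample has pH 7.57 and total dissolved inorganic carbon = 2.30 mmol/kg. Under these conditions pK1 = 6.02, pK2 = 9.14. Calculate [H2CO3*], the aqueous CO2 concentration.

α₀ = 1 / (1 + K1/[H⁺] + K1K2/[H⁺]²) = 1 / (1 + 10^+1.55 + 10^-0.02)
   = 1 / (1 + 35.481 + 0.95499) = 1/37.436 = 0.02671
[CO2*] = α₀ × DIC = 0.02671 × 2.30 = 0.0614 mmol/kg

[CO2*] = 0.0614 mmol/kg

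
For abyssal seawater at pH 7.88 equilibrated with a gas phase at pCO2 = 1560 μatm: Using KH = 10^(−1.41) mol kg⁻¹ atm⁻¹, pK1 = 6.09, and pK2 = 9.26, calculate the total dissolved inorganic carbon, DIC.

DIC = 3.96 mmol/kg

[CO2*] = KH · pCO2 = 10^(−1.41) × 1560×10^-6 = 6.069×10^-5 mol/kg
α₀ = 1/(1 + K1/[H⁺] + K1K2/[H⁺]²) = 1/(1 + 10^+1.79 + 10^+0.41) = 0.01533
DIC = [CO2*]/α₀ = 6.069×10^-5 / 0.01533 = 3.96 mmol/kg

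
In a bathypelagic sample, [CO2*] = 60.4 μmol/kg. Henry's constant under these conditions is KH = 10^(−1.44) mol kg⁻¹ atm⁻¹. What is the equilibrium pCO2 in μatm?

KH = 10^(−1.44) = 3.631×10^-2 mol kg⁻¹ atm⁻¹
pCO2 = [CO2*]/KH = 60.4×10^-6 / 3.631×10^-2 = 1.66×10^-3 atm = 1660 μatm

pCO2 = 1660 μatm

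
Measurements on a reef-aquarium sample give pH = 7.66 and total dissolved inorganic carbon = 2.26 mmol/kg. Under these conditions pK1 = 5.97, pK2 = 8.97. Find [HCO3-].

α₁ = 1 / (1 + [H⁺]/K1 + K2/[H⁺]) = 1 / (1 + 10^-1.69 + 10^-1.31)
   = 1 / (1 + 0.020417 + 0.048978) = 1/1.0694 = 0.9351
[HCO3⁻] = α₁ × DIC = 0.9351 × 2.26 = 2.11 mmol/kg

[HCO3⁻] = 2.11 mmol/kg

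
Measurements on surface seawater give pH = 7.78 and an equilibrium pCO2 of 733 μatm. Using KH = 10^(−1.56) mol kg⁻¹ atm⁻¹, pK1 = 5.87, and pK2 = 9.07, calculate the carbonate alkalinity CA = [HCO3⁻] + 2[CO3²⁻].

[CO2*] = KH · pCO2 = 10^(−1.56) × 733×10^-6 = 2.019×10^-5 mol/kg
α₀ = 1/(1 + K1/[H⁺] + K1K2/[H⁺]²) = 1/(1 + 10^+1.91 + 10^+0.62) = 0.01157
DIC = [CO2*]/α₀ = 2.019×10^-5 / 0.01157 = 1.745 mmol/kg
CA = (α₁ + 2α₂)·DIC = (0.9402 + 2×0.04822) × 1.745 = 1.81 mmol/kg

CA = 1.81 mmol/kg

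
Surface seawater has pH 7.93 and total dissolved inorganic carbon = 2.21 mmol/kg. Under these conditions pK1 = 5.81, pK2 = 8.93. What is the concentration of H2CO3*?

[CO2*] = 15.1 μmol/kg

α₀ = 1 / (1 + K1/[H⁺] + K1K2/[H⁺]²) = 1 / (1 + 10^+2.12 + 10^+1.12)
   = 1 / (1 + 131.83 + 13.183) = 1/146.01 = 0.006849
[CO2*] = α₀ × DIC = 0.006849 × 2.21 = 0.0151 mmol/kg = 15.1 μmol/kg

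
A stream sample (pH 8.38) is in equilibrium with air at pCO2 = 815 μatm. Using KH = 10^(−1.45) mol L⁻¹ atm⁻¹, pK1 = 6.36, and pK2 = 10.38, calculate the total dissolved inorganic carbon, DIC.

DIC = 3.09 mmol/L

[CO2*] = KH · pCO2 = 10^(−1.45) × 815×10^-6 = 2.892×10^-5 mol/L
α₀ = 1/(1 + K1/[H⁺] + K1K2/[H⁺]²) = 1/(1 + 10^+2.02 + 10^+0.02) = 0.009367
DIC = [CO2*]/α₀ = 2.892×10^-5 / 0.009367 = 3.09 mmol/L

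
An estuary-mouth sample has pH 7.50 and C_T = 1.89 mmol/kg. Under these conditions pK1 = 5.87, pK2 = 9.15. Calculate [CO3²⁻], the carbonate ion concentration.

α₂ = 1 / (1 + [H⁺]/K2 + [H⁺]²/(K1K2)) = 1 / (1 + 10^+1.65 + 10^+0.02)
   = 1 / (1 + 44.668 + 1.0471) = 1/46.715 = 0.02141
[CO3²⁻] = α₂ × DIC = 0.02141 × 1.89 = 0.0405 mmol/kg

[CO3²⁻] = 0.0405 mmol/kg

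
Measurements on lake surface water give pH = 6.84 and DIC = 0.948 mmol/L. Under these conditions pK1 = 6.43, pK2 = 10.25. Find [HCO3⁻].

[HCO3⁻] = 0.682 mmol/L

α₁ = 1 / (1 + [H⁺]/K1 + K2/[H⁺]) = 1 / (1 + 10^-0.41 + 10^-3.41)
   = 1 / (1 + 0.38905 + 0.00038905) = 1/1.3894 = 0.7197
[HCO3⁻] = α₁ × DIC = 0.7197 × 0.948 = 0.682 mmol/L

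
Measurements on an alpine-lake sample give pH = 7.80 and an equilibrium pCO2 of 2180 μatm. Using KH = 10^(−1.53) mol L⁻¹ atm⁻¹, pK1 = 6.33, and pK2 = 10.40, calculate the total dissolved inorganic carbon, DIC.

DIC = 1.97 mmol/L

[CO2*] = KH · pCO2 = 10^(−1.53) × 2180×10^-6 = 6.434×10^-5 mol/L
α₀ = 1/(1 + K1/[H⁺] + K1K2/[H⁺]²) = 1/(1 + 10^+1.47 + 10^-1.13) = 0.03269
DIC = [CO2*]/α₀ = 6.434×10^-5 / 0.03269 = 1.97 mmol/L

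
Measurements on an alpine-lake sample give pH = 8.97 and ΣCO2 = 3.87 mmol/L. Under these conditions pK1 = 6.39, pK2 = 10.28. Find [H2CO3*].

[CO2*] = 9.68 μmol/L

α₀ = 1 / (1 + K1/[H⁺] + K1K2/[H⁺]²) = 1 / (1 + 10^+2.58 + 10^+1.27)
   = 1 / (1 + 380.19 + 18.621) = 1/399.81 = 0.002501
[CO2*] = α₀ × DIC = 0.002501 × 3.87 = 0.00968 mmol/L = 9.68 μmol/L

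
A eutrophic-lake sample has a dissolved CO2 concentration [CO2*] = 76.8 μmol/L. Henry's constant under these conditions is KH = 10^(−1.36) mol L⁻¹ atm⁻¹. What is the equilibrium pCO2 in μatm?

KH = 10^(−1.36) = 4.365×10^-2 mol L⁻¹ atm⁻¹
pCO2 = [CO2*]/KH = 76.8×10^-6 / 4.365×10^-2 = 1.76×10^-3 atm = 1760 μatm

pCO2 = 1760 μatm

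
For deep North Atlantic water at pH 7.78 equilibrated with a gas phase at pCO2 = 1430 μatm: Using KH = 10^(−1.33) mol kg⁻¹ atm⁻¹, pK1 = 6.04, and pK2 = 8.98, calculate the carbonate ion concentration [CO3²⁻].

[CO2*] = KH · pCO2 = 10^(−1.33) × 1430×10^-6 = 6.689×10^-5 mol/kg
α₀ = 1/(1 + K1/[H⁺] + K1K2/[H⁺]²) = 1/(1 + 10^+1.74 + 10^+0.54) = 0.01683
DIC = [CO2*]/α₀ = 6.689×10^-5 / 0.01683 = 3.974 mmol/kg
[CO3²⁻] = α₂·DIC; α₂ = 0.05835, so [CO3²⁻] = 0.05835 × 3.974 = 0.232 mmol/kg

[CO3²⁻] = 0.232 mmol/kg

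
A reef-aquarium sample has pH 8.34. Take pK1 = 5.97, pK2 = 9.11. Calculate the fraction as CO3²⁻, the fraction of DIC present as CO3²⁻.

α₂ = 0.145

α₂ = 1 / (1 + [H⁺]/K2 + [H⁺]²/(K1K2)) = 1 / (1 + 10^+0.77 + 10^-1.60)
   = 1 / (1 + 5.8884 + 0.025119) = 1/6.9136 = 0.1446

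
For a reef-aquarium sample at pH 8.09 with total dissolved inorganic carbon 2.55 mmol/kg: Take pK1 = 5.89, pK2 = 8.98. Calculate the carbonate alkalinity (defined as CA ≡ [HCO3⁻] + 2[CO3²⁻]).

CA = 2.83 mmol/kg

CA = [HCO3⁻] + 2[CO3²⁻] = (α₁ + 2α₂)·DIC
At pH 8.09: [H⁺]/K1 = 10^-2.20 = 0.0063096, K2/[H⁺] = 10^-0.89 = 0.12882
α₁ = 1/(1 + 0.0063096 + 0.12882) = 1/1.1351 = 0.8810; α₂ = α₁·K2/[H⁺] = 0.1135
α₁ + 2α₂ = 1.1079
CA = 1.1079 × 2.55 = 2.83 mmol/kg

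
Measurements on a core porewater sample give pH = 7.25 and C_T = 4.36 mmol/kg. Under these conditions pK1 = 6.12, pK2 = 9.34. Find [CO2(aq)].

[CO2*] = 0.299 mmol/kg

α₀ = 1 / (1 + K1/[H⁺] + K1K2/[H⁺]²) = 1 / (1 + 10^+1.13 + 10^-0.96)
   = 1 / (1 + 13.490 + 0.10965) = 1/14.599 = 0.06850
[CO2*] = α₀ × DIC = 0.06850 × 4.36 = 0.299 mmol/kg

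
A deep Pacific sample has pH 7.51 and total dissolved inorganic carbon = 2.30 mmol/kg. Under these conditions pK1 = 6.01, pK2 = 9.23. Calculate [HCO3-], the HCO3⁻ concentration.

[HCO3⁻] = 2.19 mmol/kg

α₁ = 1 / (1 + [H⁺]/K1 + K2/[H⁺]) = 1 / (1 + 10^-1.50 + 10^-1.72)
   = 1 / (1 + 0.031623 + 0.019055) = 1/1.0507 = 0.9518
[HCO3⁻] = α₁ × DIC = 0.9518 × 2.30 = 2.19 mmol/kg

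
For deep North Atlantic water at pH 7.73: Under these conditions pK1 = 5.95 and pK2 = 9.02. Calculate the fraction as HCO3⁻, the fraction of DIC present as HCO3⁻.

α₁ = 0.936

α₁ = 1 / (1 + [H⁺]/K1 + K2/[H⁺]) = 1 / (1 + 10^-1.78 + 10^-1.29)
   = 1 / (1 + 0.016596 + 0.051286) = 1/1.0679 = 0.9364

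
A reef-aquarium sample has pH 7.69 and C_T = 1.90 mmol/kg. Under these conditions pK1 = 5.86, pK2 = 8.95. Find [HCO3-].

α₁ = 1 / (1 + [H⁺]/K1 + K2/[H⁺]) = 1 / (1 + 10^-1.83 + 10^-1.26)
   = 1 / (1 + 0.014791 + 0.054954) = 1/1.0697 = 0.9348
[HCO3⁻] = α₁ × DIC = 0.9348 × 1.90 = 1.78 mmol/kg

[HCO3⁻] = 1.78 mmol/kg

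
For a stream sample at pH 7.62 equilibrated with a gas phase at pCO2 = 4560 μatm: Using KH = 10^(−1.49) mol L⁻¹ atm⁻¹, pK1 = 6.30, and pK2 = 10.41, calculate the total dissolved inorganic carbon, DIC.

DIC = 3.24 mmol/L

[CO2*] = KH · pCO2 = 10^(−1.49) × 4560×10^-6 = 1.476×10^-4 mol/L
α₀ = 1/(1 + K1/[H⁺] + K1K2/[H⁺]²) = 1/(1 + 10^+1.32 + 10^-1.47) = 0.04561
DIC = [CO2*]/α₀ = 1.476×10^-4 / 0.04561 = 3.24 mmol/L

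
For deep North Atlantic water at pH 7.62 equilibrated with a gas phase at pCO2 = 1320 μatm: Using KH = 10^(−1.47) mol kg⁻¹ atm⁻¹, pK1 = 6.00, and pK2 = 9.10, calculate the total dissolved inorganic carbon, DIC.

[CO2*] = KH · pCO2 = 10^(−1.47) × 1320×10^-6 = 4.473×10^-5 mol/kg
α₀ = 1/(1 + K1/[H⁺] + K1K2/[H⁺]²) = 1/(1 + 10^+1.62 + 10^+0.14) = 0.02269
DIC = [CO2*]/α₀ = 4.473×10^-5 / 0.02269 = 1.97 mmol/kg

DIC = 1.97 mmol/kg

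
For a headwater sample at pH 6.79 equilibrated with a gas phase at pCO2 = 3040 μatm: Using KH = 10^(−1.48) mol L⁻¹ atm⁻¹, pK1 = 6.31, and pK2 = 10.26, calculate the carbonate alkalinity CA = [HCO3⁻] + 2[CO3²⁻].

[CO2*] = KH · pCO2 = 10^(−1.48) × 3040×10^-6 = 1.007×10^-4 mol/L
α₀ = 1/(1 + K1/[H⁺] + K1K2/[H⁺]²) = 1/(1 + 10^+0.48 + 10^-2.99) = 0.2487
DIC = [CO2*]/α₀ = 1.007×10^-4 / 0.2487 = 0.4048 mmol/L
CA = (α₁ + 2α₂)·DIC = (0.7510 + 2×0.0002545) × 0.4048 = 0.304 mmol/L

CA = 0.304 mmol/L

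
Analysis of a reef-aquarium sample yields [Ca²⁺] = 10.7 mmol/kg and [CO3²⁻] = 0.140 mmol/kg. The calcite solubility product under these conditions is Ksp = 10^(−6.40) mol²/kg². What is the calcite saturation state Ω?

Ω = 3.76

Ksp = 10^(−6.40) = 3.981×10^-7
Ω = [Ca²⁺][CO3²⁻]/Ksp = (10.7×10^-3)(0.140×10^-3) / 3.981×10^-7 = 3.76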